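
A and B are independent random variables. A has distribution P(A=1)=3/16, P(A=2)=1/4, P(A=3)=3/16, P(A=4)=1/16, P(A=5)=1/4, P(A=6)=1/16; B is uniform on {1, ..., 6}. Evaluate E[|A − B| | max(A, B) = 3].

19/16

P(max(A, B) = 3) = 1/6.
Summing |A−B|·P(x,y) over outcomes with max(A, B) = 3 gives 19/96.
E[|A − B| | max(A, B) = 3] = (19/96) / (1/6) = 19/16.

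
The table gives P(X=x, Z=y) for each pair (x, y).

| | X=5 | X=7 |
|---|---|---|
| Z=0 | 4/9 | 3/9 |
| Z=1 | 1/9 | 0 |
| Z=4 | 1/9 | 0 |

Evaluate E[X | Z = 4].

P(Z = 4) = 1/9.
Summing X·P(X=x,Z=y) over the conditioning event gives 5/9.
E[X | Z = 4] = (5/9) / (1/9) = 5.

5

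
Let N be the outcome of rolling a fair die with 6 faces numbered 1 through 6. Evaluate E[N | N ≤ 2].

Given N ≤ 2, N is equally likely to be any of {1, 2}.
E[N | N ≤ 2] = (1 + 2) / 2 = 3/2.

3/2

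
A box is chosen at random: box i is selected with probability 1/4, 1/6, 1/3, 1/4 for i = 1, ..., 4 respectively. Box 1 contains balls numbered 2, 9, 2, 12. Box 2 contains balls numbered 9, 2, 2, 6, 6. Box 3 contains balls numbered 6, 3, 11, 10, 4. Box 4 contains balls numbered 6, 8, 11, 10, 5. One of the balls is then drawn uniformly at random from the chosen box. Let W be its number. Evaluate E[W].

533/80

E[W | box 1] = (2+9+2+12)/4 = 25/4.
E[W | box 2] = (9+2+2+6+6)/5 = 5.
E[W | box 3] = (6+3+11+10+4)/5 = 34/5.
E[W | box 4] = (6+8+11+10+5)/5 = 8.
E[W] = (1/4)·(25/4) + (1/6)·(5) + (1/3)·(34/5) + (1/4)·(8) = 533/80.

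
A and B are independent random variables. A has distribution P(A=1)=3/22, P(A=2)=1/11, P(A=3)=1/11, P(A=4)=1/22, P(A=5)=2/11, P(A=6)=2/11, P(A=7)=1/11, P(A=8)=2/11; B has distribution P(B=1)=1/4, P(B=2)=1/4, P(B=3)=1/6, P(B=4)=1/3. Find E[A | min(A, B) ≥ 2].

P(min(A, B) ≥ 2) = 57/88.
Summing A·P(x,y) over outcomes with min(A, B) ≥ 2 gives 39/11.
E[A | min(A, B) ≥ 2] = (39/11) / (57/88) = 104/19.

104/19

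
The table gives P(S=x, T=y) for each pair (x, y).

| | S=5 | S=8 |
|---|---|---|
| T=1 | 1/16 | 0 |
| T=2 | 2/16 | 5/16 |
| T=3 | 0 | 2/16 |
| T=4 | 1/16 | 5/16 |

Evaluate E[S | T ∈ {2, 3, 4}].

P(T ∈ {2, 3, 4}) = 15/16.
Summing S·P(S=x,T=y) over the conditioning event gives 111/16.
E[S | T ∈ {2, 3, 4}] = (111/16) / (15/16) = 37/5.

37/5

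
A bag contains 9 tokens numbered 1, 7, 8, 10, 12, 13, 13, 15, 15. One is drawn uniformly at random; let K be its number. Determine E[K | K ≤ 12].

38/5

P(K ≤ 12) = 5/9.
Σ over the event: 1·1/9 + 7·1/9 + 8·1/9 + 10·1/9 + 12·1/9 = 38/9.
E[K | K ≤ 12] = (38/9) / (5/9) = 38/5.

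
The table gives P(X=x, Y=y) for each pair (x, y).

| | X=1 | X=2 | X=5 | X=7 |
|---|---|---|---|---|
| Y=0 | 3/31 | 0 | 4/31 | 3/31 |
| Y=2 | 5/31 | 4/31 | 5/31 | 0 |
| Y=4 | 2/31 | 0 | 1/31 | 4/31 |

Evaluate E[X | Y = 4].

5

P(Y = 4) = 7/31.
Σ X·P over the event = 1·(2/31) + 5·(1/31) + 7·(4/31) = 35/31.
E[X | Y = 4] = (35/31) / (7/31) = 5.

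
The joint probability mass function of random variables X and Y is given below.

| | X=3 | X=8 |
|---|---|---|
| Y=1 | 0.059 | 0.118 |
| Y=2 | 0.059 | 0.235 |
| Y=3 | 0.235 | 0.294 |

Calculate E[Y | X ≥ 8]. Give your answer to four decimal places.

P(X ≥ 8) = 0.647.
Σ Y·P over the event = 1·(0.118) + 2·(0.235) + 3·(0.294) = 1.470.
E[Y | X ≥ 8] = (1.470) / (0.647) = 2.2720.

2.2720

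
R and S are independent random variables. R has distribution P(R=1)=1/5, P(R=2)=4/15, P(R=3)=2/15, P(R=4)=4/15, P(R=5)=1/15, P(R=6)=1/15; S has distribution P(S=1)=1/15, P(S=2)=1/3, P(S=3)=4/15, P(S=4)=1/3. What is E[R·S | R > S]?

P(R > S) = 86/225.
Summing RS·P(x,y) over outcomes with R > S gives 61/15.
E[R·S | R > S] = (61/15) / (86/225) = 915/86.

915/86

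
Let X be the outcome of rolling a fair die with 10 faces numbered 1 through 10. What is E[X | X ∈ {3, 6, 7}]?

P(X ∈ {3, 6, 7}) = 3/10.
Σ over the event: 3·1/10 + 6·1/10 + 7·1/10 = 8/5.
E[X | X ∈ {3, 6, 7}] = (8/5) / (3/10) = 16/3.

16/3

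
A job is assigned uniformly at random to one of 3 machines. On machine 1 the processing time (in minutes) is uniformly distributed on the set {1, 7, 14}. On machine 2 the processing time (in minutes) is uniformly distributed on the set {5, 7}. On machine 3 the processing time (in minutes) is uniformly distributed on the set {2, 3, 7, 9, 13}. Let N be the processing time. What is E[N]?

E[N | machine 1] = (1+7+14)/3 = 22/3.
E[N | machine 2] = (5+7)/2 = 6.
E[N | machine 3] = (2+3+7+9+13)/5 = 34/5.
By the law of total expectation,
E[N] = (1/3)·(22/3) + (1/3)·(6) + (1/3)·(34/5) = 302/45.

302/45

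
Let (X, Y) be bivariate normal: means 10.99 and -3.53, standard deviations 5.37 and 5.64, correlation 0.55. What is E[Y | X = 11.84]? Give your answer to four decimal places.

-3.0390

The regression of Y on X has slope ρ·σ_Y/σ_X and passes through (μ_X, μ_Y).
E[Y | X=11.84] = -3.53 + (0.55)·(5.64/5.37)·(11.84 − (10.99)) = -3.53 + (0.57765)·(0.85) = -3.0390.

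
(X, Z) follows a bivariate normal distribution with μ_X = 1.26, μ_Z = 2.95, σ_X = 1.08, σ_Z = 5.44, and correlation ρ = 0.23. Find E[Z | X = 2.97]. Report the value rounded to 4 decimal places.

The regression of Z on X has slope ρ·σ_Z/σ_X and passes through (μ_X, μ_Z).
E[Z | X=2.97] = 2.95 + (0.23)·(5.44/1.08)·(2.97 − (1.26)) = 2.95 + (1.15852)·(1.71) = 4.9311.

4.9311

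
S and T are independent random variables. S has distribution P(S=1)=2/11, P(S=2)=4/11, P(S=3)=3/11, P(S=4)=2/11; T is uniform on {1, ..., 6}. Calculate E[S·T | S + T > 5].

P(S + T > 5) = 19/33.
Summing ST·P(x,y) over outcomes with S + T > 5 gives 232/33.
E[S·T | S + T > 5] = (232/33) / (19/33) = 232/19.

232/19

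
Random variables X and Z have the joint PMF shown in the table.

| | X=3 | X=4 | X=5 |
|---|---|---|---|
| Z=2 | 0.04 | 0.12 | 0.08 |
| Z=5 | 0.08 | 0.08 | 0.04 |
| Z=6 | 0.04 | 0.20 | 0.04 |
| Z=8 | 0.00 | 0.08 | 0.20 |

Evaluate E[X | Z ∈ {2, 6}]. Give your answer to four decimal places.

4.0769

P(Z ∈ {2, 6}) = 0.52.
Σ X·P over the event = 3·(0.04) + 3·(0.04) + 4·(0.12) + 4·(0.20) + 5·(0.08) + 5·(0.04) = 2.12.
E[X | Z ∈ {2, 6}] = (2.12) / (0.52) = 4.0769.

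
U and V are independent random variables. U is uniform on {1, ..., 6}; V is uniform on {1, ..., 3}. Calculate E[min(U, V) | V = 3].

5/2

P(V = 3) = 1/3.
Summing min(U,V)·P(x,y) over outcomes with V = 3 gives 5/6.
E[min(U, V) | V = 3] = (5/6) / (1/3) = 5/2.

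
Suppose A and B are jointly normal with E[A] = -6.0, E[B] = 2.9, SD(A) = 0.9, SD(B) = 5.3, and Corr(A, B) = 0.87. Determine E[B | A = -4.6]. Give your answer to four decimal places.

10.0727

The regression of B on A has slope ρ·σ_B/σ_A and passes through (μ_A, μ_B).
E[B | A=-4.6] = 2.9 + (0.87)·(5.3/0.9)·(-4.6 − (-6.0)) = 2.9 + (5.12333)·(1.4) = 10.0727.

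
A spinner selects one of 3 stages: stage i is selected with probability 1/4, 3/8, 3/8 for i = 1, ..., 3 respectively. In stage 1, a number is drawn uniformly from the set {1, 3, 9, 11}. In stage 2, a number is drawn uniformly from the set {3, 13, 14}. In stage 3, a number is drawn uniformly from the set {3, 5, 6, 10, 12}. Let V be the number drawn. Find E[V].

E[V | stage 1] = (1+3+9+11)/4 = 6.
E[V | stage 2] = (3+13+14)/3 = 10.
E[V | stage 3] = (3+5+6+10+12)/5 = 36/5.
E[V] = (1/4)·(6) + (3/8)·(10) + (3/8)·(36/5) = 159/20.

159/20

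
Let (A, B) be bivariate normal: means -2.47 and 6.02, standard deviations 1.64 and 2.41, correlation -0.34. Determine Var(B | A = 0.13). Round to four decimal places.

The conditional variance in a bivariate normal is σ_B²(1 − ρ²), independent of x.
Var(B | A=0.13) = (2.41)²·(1 − (-0.34)²) = 5.8081·0.8844 = 5.1367.

5.1367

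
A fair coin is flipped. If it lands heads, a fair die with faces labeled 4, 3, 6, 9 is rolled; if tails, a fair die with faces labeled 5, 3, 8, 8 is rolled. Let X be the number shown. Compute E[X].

23/4

E[X | heads] = (4+3+6+9)/4 = 11/2.
E[X | tails] = (5+3+8+8)/4 = 6.
By the law of total expectation,
E[X] = (1/2)·(11/2) + (1/2)·(6) = 23/4.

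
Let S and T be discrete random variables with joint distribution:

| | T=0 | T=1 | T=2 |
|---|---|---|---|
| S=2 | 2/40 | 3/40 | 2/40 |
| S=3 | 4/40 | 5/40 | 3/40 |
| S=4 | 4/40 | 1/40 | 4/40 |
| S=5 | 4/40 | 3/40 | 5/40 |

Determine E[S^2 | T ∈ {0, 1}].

178/13

P(T ∈ {0, 1}) = 13/20.
Σ S^2·P over the event = 4·(2/40) + 4·(3/40) + 9·(4/40) + 9·(5/40) + 16·(4/40) + 16·(1/40) + 25·(4/40) + 25·(3/40) = 89/10.
E[S^2 | T ∈ {0, 1}] = (89/10) / (13/20) = 178/13.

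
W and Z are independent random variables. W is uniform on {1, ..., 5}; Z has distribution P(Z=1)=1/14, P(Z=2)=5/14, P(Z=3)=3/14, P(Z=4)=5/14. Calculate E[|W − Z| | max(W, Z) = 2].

P(max(W, Z) = 2) = 11/70.
Summing |W−Z|·P(x,y) over outcomes with max(W, Z) = 2 gives 3/35.
E[|W − Z| | max(W, Z) = 2] = (3/35) / (11/70) = 6/11.

6/11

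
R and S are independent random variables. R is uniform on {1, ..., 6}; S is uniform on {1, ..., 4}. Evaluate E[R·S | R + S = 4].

Outcomes with R + S = 4: (1,3), (2,2), (3,1), each with probability 1/24.
E[R·S | R + S = 4] = (3 + 4 + 3) / 3 = 10/3.

10/3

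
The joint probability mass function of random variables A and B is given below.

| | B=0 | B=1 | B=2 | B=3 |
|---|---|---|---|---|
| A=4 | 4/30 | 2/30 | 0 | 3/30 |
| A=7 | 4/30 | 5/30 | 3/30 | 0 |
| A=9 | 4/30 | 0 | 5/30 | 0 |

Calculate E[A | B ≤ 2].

7

P(B ≤ 2) = 9/10.
Σ A·P over the event = 4·(4/30) + 4·(2/30) + 7·(4/30) + 7·(5/30) + 7·(3/30) + 9·(4/30) + 9·(5/30) = 63/10.
E[A | B ≤ 2] = (63/10) / (9/10) = 7.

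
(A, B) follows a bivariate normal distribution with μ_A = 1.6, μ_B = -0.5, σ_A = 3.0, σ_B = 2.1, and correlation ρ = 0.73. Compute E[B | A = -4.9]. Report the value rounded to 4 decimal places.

The regression of B on A has slope ρ·σ_B/σ_A and passes through (μ_A, μ_B).
E[B | A=-4.9] = -0.5 + (0.73)·(2.1/3.0)·(-4.9 − (1.6)) = -0.5 + (0.511)·(-6.5) = -3.8215.

-3.8215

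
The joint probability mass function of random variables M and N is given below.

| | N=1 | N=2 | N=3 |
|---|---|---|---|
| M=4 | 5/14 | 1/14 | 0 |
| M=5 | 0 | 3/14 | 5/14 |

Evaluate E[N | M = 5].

P(M = 5) = 4/7.
Σ N·P over the event = 2·(3/14) + 3·(5/14) = 3/2.
E[N | M = 5] = (3/2) / (4/7) = 21/8.

21/8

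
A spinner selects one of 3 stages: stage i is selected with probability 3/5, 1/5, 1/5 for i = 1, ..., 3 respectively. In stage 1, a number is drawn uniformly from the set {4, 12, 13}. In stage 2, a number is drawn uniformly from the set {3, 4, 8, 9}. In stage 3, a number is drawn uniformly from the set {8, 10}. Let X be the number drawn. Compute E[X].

44/5

E[X | stage 1] = (4+12+13)/3 = 29/3.
E[X | stage 2] = (3+4+8+9)/4 = 6.
E[X | stage 3] = (8+10)/2 = 9.
By the law of total expectation,
E[X] = (3/5)·(29/3) + (1/5)·(6) + (1/5)·(9) = 44/5.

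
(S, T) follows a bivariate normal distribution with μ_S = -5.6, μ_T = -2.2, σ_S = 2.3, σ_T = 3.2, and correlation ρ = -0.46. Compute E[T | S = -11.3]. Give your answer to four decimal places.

1.4480

E[T | S=x] = μ_T + ρ(σ_T/σ_S)(x − μ_S) for jointly normal variables.
E[T | S=-11.3] = -2.2 + (-0.46)·(3.2/2.3)·(-11.3 − (-5.6)) = -2.2 + (-0.64)·(-5.7) = 1.4480.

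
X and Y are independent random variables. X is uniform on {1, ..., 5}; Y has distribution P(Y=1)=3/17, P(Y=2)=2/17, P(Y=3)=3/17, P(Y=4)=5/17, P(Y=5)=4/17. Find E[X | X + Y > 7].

108/25

P(X + Y > 7) = 5/17.
Summing X·P(x,y) over outcomes with X + Y > 7 gives 108/85.
E[X | X + Y > 7] = (108/85) / (5/17) = 108/25.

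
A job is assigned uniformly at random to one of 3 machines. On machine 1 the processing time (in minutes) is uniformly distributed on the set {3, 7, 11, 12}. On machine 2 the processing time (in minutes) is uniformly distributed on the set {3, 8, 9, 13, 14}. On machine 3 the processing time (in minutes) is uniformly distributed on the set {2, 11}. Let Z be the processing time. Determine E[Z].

161/20

E[Z | machine 1] = (3+7+11+12)/4 = 33/4.
E[Z | machine 2] = (3+8+9+13+14)/5 = 47/5.
E[Z | machine 3] = (2+11)/2 = 13/2.
By the law of total expectation,
E[Z] = (1/3)·(33/4) + (1/3)·(47/5) + (1/3)·(13/2) = 161/20.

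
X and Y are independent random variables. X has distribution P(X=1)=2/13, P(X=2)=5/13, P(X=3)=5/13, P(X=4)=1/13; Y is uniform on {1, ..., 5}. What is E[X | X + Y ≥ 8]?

P(X + Y ≥ 8) = 7/65.
Summing X·P(x,y) over outcomes with X + Y ≥ 8 gives 23/65.
E[X | X + Y ≥ 8] = (23/65) / (7/65) = 23/7.

23/7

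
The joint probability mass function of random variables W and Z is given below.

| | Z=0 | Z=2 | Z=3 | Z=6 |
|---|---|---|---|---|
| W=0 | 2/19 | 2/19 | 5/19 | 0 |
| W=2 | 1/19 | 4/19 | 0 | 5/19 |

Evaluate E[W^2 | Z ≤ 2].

20/9

P(Z ≤ 2) = 9/19.
Σ W^2·P over the event = 0·(2/19) + 0·(2/19) + 4·(1/19) + 4·(4/19) = 20/19.
E[W^2 | Z ≤ 2] = (20/19) / (9/19) = 20/9.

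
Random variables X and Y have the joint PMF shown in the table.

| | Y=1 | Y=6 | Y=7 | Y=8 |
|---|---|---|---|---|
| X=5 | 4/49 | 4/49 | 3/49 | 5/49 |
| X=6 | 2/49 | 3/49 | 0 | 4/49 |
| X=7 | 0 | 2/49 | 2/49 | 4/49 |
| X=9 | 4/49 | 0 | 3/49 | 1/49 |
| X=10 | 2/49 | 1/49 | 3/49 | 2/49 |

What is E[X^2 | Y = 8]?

P(Y = 8) = 16/49.
Σ X^2·P over the event = 25·(5/49) + 36·(4/49) + 49·(4/49) + 81·(1/49) + 100·(2/49) = 746/49.
E[X^2 | Y = 8] = (746/49) / (16/49) = 373/8.

373/8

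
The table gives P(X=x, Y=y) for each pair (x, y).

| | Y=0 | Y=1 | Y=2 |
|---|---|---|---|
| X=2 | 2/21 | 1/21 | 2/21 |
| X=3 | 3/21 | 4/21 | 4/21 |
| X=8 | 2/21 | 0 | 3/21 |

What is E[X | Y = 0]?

29/7

P(Y = 0) = 1/3.
Summing X·P(X=x,Y=y) over the conditioning event gives 29/21.
E[X | Y = 0] = (29/21) / (1/3) = 29/7.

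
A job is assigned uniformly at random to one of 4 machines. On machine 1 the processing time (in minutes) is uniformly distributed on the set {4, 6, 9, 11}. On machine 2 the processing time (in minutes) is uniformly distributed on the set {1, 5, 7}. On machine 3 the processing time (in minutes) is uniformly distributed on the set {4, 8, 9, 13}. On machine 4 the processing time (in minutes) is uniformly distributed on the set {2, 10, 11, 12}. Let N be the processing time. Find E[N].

349/48

E[N | machine 1] = (4+6+9+11)/4 = 15/2.
E[N | machine 2] = (1+5+7)/3 = 13/3.
E[N | machine 3] = (4+8+9+13)/4 = 17/2.
E[N | machine 4] = (2+10+11+12)/4 = 35/4.
By the law of total expectation,
E[N] = (1/4)·(15/2) + (1/4)·(13/3) + (1/4)·(17/2) + (1/4)·(35/4) = 349/48.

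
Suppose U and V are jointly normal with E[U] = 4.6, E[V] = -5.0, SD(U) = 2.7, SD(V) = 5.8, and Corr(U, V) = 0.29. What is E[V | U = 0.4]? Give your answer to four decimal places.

E[V | U=x] = μ_V + ρ(σ_V/σ_U)(x − μ_U) for jointly normal variables.
E[V | U=0.4] = -5.0 + (0.29)·(5.8/2.7)·(0.4 − (4.6)) = -5.0 + (0.62296)·(-4.2) = -7.6164.

-7.6164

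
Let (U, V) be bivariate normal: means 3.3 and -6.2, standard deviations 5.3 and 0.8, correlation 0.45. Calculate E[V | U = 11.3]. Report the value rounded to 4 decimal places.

E[V | U=x] = μ_V + ρ(σ_V/σ_U)(x − μ_U) for jointly normal variables.
E[V | U=11.3] = -6.2 + (0.45)·(0.8/5.3)·(11.3 − (3.3)) = -6.2 + (0.067925)·(8) = -5.6566.

-5.6566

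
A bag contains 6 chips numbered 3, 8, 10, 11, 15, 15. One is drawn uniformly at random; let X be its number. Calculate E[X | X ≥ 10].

P(X ≥ 10) = 2/3.
Σ over the event: 10·1/6 + 11·1/6 + 15·1/3 = 17/2.
E[X | X ≥ 10] = (17/2) / (2/3) = 51/4.

51/4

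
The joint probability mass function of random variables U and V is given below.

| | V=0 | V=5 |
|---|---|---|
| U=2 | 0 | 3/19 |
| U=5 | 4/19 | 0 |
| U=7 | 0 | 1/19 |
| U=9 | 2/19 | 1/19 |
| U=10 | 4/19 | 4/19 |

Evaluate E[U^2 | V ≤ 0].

331/5

P(V ≤ 0) = 10/19.
Σ U^2·P over the event = 25·(4/19) + 81·(2/19) + 100·(4/19) = 662/19.
E[U^2 | V ≤ 0] = (662/19) / (10/19) = 331/5.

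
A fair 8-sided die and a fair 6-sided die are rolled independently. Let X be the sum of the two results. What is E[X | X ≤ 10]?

132/19

P(X ≤ 10) = 19/24.
E[X | X ≤ 10] = (11/2) / (19/24) = 132/19.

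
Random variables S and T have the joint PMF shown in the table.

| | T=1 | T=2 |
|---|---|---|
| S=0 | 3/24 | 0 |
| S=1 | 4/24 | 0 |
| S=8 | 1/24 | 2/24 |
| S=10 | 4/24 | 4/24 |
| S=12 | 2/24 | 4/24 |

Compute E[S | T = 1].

P(T = 1) = 7/12.
Summing S·P(S=x,T=y) over the conditioning event gives 19/6.
E[S | T = 1] = (19/6) / (7/12) = 38/7.

38/7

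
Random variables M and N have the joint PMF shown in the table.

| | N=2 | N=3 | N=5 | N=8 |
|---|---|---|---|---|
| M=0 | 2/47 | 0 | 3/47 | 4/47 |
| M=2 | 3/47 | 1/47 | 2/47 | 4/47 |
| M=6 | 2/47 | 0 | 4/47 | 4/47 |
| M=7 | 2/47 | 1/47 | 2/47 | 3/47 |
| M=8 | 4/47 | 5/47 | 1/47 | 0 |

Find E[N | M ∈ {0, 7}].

P(M ∈ {0, 7}) = 17/47.
Summing N·P(M=x,N=y) over the conditioning event gives 92/47.
E[N | M ∈ {0, 7}] = (92/47) / (17/47) = 92/17.

92/17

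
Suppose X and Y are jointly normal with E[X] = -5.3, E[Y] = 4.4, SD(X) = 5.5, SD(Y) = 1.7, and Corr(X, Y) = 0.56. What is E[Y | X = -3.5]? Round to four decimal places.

4.7116

E[Y | X=x] = μ_Y + ρ(σ_Y/σ_X)(x − μ_X) for jointly normal variables.
E[Y | X=-3.5] = 4.4 + (0.56)·(1.7/5.5)·(-3.5 − (-5.3)) = 4.4 + (0.17309)·(1.8) = 4.7116.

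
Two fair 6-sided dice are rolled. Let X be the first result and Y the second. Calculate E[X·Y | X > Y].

P(X > Y) = 5/12.
Summing XY·P(x,y) over outcomes with X > Y gives 175/36.
E[X·Y | X > Y] = (175/36) / (5/12) = 35/3.

35/3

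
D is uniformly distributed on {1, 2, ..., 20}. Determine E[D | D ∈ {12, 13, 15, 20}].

P(D ∈ {12, 13, 15, 20}) = 1/5.
Σ over the event: 12·1/20 + 13·1/20 + 15·1/20 + 20·1/20 = 3.
E[D | D ∈ {12, 13, 15, 20}] = (3) / (1/5) = 15.

15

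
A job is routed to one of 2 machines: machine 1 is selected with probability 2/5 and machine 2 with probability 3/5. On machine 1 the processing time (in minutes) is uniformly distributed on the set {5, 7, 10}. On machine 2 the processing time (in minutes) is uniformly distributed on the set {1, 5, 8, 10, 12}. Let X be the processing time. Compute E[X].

E[X | machine 1] = (5+7+10)/3 = 22/3.
E[X | machine 2] = (1+5+8+10+12)/5 = 36/5.
E[X] = (2/5)·(22/3) + (3/5)·(36/5) = 544/75.

544/75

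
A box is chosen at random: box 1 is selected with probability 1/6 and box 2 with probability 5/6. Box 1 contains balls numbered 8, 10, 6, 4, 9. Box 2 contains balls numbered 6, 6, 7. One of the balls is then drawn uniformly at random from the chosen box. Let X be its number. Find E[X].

E[X | box 1] = (8+10+6+4+9)/5 = 37/5.
E[X | box 2] = (6+6+7)/3 = 19/3.
By the law of total expectation,
E[X] = (1/6)·(37/5) + (5/6)·(19/3) = 293/45.

293/45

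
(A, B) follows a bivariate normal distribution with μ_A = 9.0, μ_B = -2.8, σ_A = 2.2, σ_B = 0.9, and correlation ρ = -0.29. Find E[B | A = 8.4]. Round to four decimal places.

The regression of B on A has slope ρ·σ_B/σ_A and passes through (μ_A, μ_B).
E[B | A=8.4] = -2.8 + (-0.29)·(0.9/2.2)·(8.4 − (9.0)) = -2.8 + (-0.11864)·(-0.6) = -2.7288.

-2.7288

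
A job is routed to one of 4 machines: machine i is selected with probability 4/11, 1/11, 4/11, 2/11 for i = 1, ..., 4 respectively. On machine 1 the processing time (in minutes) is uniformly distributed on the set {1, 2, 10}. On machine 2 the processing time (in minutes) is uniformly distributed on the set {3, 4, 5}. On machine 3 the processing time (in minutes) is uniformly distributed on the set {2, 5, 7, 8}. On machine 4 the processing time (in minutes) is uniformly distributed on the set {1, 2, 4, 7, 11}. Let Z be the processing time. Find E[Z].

160/33

E[Z | machine 1] = (1+2+10)/3 = 13/3.
E[Z | machine 2] = (3+4+5)/3 = 4.
E[Z | machine 3] = (2+5+7+8)/4 = 11/2.
E[Z | machine 4] = (1+2+4+7+11)/5 = 5.
E[Z] = (4/11)·(13/3) + (1/11)·(4) + (4/11)·(11/2) + (2/11)·(5) = 160/33.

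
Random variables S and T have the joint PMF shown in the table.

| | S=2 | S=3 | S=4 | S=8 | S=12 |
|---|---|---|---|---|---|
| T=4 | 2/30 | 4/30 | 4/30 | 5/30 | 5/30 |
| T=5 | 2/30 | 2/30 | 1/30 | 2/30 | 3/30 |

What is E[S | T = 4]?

P(T = 4) = 2/3.
Σ S·P over the event = 2·(2/30) + 3·(4/30) + 4·(4/30) + 8·(5/30) + 12·(5/30) = 22/5.
E[S | T = 4] = (22/5) / (2/3) = 33/5.

33/5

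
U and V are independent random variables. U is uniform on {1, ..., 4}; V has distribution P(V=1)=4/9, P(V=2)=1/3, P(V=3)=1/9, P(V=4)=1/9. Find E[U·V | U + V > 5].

81/8

P(U + V > 5) = 2/9.
Summing UV·P(x,y) over outcomes with U + V > 5 gives 9/4.
E[U·V | U + V > 5] = (9/4) / (2/9) = 81/8.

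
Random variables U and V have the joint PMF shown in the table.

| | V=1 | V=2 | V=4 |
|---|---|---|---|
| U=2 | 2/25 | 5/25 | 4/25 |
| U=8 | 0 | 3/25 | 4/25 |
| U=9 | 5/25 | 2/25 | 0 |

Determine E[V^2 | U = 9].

13/7

P(U = 9) = 7/25.
Σ V^2·P over the event = 1·(5/25) + 4·(2/25) = 13/25.
E[V^2 | U = 9] = (13/25) / (7/25) = 13/7.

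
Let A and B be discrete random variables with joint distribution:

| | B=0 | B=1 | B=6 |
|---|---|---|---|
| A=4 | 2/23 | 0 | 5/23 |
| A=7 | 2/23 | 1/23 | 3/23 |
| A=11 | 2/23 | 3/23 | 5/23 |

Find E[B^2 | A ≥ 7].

P(A ≥ 7) = 16/23.
Summing B^2·P(A=x,B=y) over the conditioning event gives 292/23.
E[B^2 | A ≥ 7] = (292/23) / (16/23) = 73/4.

73/4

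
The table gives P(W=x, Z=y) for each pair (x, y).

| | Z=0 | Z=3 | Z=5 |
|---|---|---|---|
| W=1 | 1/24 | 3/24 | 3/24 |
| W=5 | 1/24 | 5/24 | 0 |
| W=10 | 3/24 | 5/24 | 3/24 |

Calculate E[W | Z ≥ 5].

11/2

P(Z ≥ 5) = 1/4.
Σ W·P over the event = 1·(3/24) + 10·(3/24) = 11/8.
E[W | Z ≥ 5] = (11/8) / (1/4) = 11/2.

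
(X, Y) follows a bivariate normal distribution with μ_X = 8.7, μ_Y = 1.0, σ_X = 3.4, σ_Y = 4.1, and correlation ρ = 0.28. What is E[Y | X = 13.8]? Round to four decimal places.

For a bivariate normal, E[Y | X=x] = μ_Y + ρ·(σ_Y/σ_X)·(x − μ_X).
E[Y | X=13.8] = 1.0 + (0.28)·(4.1/3.4)·(13.8 − (8.7)) = 1.0 + (0.33765)·(5.1) = 2.7220.

2.7220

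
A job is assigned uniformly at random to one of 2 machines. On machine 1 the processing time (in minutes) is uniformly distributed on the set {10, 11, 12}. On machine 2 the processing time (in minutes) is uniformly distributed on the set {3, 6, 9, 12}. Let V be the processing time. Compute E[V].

E[V | machine 1] = (10+11+12)/3 = 11.
E[V | machine 2] = (3+6+9+12)/4 = 15/2.
E[V] = (1/2)·(11) + (1/2)·(15/2) = 37/4.

37/4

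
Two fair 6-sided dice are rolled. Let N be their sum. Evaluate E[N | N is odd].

7

P(N is odd) = 1/2.
Σ over the event: 3·1/18 + 5·1/9 + 7·1/6 + 9·1/9 + 11·1/18 = 7/2.
E[N | N is odd] = (7/2) / (1/2) = 7.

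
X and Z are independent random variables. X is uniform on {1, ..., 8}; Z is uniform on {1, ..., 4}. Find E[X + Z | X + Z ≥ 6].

P(X + Z ≥ 6) = 11/16.
Summing (X+Z)·P(x,y) over outcomes with X + Z ≥ 6 gives 23/4.
E[X + Z | X + Z ≥ 6] = (23/4) / (11/16) = 92/11.

92/11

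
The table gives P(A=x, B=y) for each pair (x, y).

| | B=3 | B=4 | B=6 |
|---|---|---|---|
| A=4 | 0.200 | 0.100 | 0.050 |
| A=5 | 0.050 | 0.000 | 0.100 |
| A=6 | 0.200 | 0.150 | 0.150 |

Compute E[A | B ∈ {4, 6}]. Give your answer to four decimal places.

P(B ∈ {4, 6}) = 0.550.
Σ A·P over the event = 4·(0.100) + 4·(0.050) + 5·(0.100) + 6·(0.150) + 6·(0.150) = 2.900.
E[A | B ∈ {4, 6}] = (2.900) / (0.550) = 5.2727.

5.2727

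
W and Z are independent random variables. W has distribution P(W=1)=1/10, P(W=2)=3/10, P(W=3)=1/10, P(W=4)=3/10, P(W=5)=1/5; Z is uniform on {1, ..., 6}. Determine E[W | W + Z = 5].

P(W + Z = 5) = 2/15.
Summing W·P(x,y) over outcomes with W + Z = 5 gives 11/30.
E[W | W + Z = 5] = (11/30) / (2/15) = 11/4.

11/4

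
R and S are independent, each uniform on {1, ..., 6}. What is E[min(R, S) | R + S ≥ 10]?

Outcomes with R + S ≥ 10: (4,6), (5,5), (5,6), (6,4), (6,5), (6,6), each with probability 1/36.
E[min(R, S) | R + S ≥ 10] = (4 + 5 + 5 + 4 + 5 + 6) / 6 = 29/6.

29/6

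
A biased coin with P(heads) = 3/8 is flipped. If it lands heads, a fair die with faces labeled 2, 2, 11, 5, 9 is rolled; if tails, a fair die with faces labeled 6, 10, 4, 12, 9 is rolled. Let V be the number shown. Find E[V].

73/10

E[V | heads] = (2+2+11+5+9)/5 = 29/5.
E[V | tails] = (6+10+4+12+9)/5 = 41/5.
By the law of total expectation,
E[V] = (3/8)·(29/5) + (5/8)·(41/5) = 73/10.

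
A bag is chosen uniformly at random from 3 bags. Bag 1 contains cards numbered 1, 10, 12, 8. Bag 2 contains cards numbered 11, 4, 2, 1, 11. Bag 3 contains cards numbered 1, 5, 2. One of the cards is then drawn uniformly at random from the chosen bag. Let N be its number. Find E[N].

973/180

E[N | bag 1] = (1+10+12+8)/4 = 31/4.
E[N | bag 2] = (11+4+2+1+11)/5 = 29/5.
E[N | bag 3] = (1+5+2)/3 = 8/3.
E[N] = (1/3)·(31/4) + (1/3)·(29/5) + (1/3)·(8/3) = 973/180.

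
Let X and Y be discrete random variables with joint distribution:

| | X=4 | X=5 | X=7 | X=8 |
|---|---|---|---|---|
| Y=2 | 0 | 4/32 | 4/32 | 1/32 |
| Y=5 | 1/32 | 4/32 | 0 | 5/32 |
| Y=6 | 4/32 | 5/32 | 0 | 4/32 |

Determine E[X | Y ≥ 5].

P(Y ≥ 5) = 23/32.
Summing X·P(X=x,Y=y) over the conditioning event gives 137/32.
E[X | Y ≥ 5] = (137/32) / (23/32) = 137/23.

137/23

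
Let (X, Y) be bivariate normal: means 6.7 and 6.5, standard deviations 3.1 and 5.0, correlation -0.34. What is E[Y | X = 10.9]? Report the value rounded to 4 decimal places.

4.1968

For a bivariate normal, E[Y | X=x] = μ_Y + ρ·(σ_Y/σ_X)·(x − μ_X).
E[Y | X=10.9] = 6.5 + (-0.34)·(5.0/3.1)·(10.9 − (6.7)) = 6.5 + (-0.54839)·(4.2) = 4.1968.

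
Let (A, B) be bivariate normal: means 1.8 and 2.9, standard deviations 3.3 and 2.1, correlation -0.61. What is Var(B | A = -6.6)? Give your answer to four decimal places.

For a bivariate normal, Var(B | A=x) = σ_B²(1 − ρ²).
Var(B | A=-6.6) = (2.1)²·(1 − (-0.61)²) = 4.41·0.6279 = 2.7690.

2.7690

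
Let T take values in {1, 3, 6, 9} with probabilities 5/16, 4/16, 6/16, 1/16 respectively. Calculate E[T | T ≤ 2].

P(T ≤ 2) = 5/16.
Σ over the event: 1·5/16 = 5/16.
E[T | T ≤ 2] = (5/16) / (5/16) = 1.

1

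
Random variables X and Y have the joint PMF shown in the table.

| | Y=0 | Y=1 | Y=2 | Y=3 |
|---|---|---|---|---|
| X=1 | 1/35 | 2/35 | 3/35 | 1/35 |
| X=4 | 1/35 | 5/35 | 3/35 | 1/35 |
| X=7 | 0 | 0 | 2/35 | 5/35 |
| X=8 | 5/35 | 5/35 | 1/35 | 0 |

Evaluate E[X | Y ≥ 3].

40/7

P(Y ≥ 3) = 1/5.
Σ X·P over the event = 1·(1/35) + 4·(1/35) + 7·(5/35) = 8/7.
E[X | Y ≥ 3] = (8/7) / (1/5) = 40/7.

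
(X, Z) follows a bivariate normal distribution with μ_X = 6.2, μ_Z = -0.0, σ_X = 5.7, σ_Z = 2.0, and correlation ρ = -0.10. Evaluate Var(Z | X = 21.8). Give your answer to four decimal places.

Var(Z | X=x) = (1 − ρ²)·σ_Z².
Var(Z | X=21.8) = (2.0)²·(1 − (-0.10)²) = 4·0.99 = 3.9600.

3.9600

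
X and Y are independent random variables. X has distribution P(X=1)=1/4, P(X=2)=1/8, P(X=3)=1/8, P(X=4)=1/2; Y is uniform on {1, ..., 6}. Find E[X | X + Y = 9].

P(X + Y = 9) = 5/48.
Summing X·P(x,y) over outcomes with X + Y = 9 gives 19/48.
E[X | X + Y = 9] = (19/48) / (5/48) = 19/5.

19/5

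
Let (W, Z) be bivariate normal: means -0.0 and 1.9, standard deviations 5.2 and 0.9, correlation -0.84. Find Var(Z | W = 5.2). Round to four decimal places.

0.2385

The conditional variance in a bivariate normal is σ_Z²(1 − ρ²), independent of x.
Var(Z | W=5.2) = (0.9)²·(1 − (-0.84)²) = 0.81·0.2944 = 0.2385.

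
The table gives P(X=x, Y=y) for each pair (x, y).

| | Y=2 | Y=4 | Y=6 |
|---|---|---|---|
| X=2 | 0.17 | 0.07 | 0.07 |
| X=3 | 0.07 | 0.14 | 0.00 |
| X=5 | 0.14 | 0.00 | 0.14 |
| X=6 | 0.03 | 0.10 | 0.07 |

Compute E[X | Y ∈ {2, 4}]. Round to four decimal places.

3.5972

P(Y ∈ {2, 4}) = 0.72.
Σ X·P over the event = 2·(0.17) + 2·(0.07) + 3·(0.07) + 3·(0.14) + 5·(0.14) + 6·(0.03) + 6·(0.10) = 2.59.
E[X | Y ∈ {2, 4}] = (2.59) / (0.72) = 3.5972.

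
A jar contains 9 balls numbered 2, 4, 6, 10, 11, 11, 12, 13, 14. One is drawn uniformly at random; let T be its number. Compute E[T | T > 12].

P(T > 12) = 2/9.
Σ over the event: 13·1/9 + 14·1/9 = 3.
E[T | T > 12] = (3) / (2/9) = 27/2.

27/2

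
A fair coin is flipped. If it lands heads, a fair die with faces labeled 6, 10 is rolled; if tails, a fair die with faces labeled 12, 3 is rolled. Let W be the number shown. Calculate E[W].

E[W | heads] = (6+10)/2 = 8.
E[W | tails] = (12+3)/2 = 15/2.
By the law of total expectation,
E[W] = (1/2)·(8) + (1/2)·(15/2) = 31/4.

31/4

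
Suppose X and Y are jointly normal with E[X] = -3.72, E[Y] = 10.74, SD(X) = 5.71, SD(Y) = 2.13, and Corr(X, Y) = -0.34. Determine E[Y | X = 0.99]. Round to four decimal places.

10.1426

The regression of Y on X has slope ρ·σ_Y/σ_X and passes through (μ_X, μ_Y).
E[Y | X=0.99] = 10.74 + (-0.34)·(2.13/5.71)·(0.99 − (-3.72)) = 10.74 + (-0.12683)·(4.71) = 10.1426.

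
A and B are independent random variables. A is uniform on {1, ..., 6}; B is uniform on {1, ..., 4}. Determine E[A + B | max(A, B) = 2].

Outcomes with max(A, B) = 2: (1,2), (2,1), (2,2), each with probability 1/24.
E[A + B | max(A, B) = 2] = (3 + 3 + 4) / 3 = 10/3.

10/3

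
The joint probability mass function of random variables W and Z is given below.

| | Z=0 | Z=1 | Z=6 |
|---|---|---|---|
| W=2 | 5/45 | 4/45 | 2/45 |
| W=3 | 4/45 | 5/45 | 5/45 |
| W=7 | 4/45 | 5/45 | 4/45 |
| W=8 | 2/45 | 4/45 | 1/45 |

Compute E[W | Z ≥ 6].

P(Z ≥ 6) = 4/15.
Σ W·P over the event = 2·(2/45) + 3·(5/45) + 7·(4/45) + 8·(1/45) = 11/9.
E[W | Z ≥ 6] = (11/9) / (4/15) = 55/12.

55/12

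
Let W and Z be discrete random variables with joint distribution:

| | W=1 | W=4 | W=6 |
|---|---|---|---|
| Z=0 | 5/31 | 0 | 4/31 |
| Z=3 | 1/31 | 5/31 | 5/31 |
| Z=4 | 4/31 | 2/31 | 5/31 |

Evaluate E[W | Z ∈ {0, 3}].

P(Z ∈ {0, 3}) = 20/31.
Σ W·P over the event = 1·(5/31) + 1·(1/31) + 4·(5/31) + 6·(4/31) + 6·(5/31) = 80/31.
E[W | Z ∈ {0, 3}] = (80/31) / (20/31) = 4.

4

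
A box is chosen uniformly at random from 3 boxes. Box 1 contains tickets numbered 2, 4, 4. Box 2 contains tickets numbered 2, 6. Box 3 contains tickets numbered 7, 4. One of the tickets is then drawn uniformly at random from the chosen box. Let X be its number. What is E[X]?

77/18

E[X | box 1] = (2+4+4)/3 = 10/3.
E[X | box 2] = (2+6)/2 = 4.
E[X | box 3] = (7+4)/2 = 11/2.
By the law of total expectation,
E[X] = (1/3)·(10/3) + (1/3)·(4) + (1/3)·(11/2) = 77/18.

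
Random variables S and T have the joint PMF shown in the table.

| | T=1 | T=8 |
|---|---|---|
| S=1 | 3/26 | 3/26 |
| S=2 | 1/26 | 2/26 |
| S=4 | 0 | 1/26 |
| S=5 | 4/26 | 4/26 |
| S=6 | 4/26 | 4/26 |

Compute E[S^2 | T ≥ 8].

P(T ≥ 8) = 7/13.
Summing S^2·P(S=x,T=y) over the conditioning event gives 271/26.
E[S^2 | T ≥ 8] = (271/26) / (7/13) = 271/14.

271/14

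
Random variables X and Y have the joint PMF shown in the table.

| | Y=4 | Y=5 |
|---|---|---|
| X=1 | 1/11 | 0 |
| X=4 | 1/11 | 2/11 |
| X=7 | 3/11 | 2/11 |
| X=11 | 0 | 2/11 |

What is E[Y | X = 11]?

5

P(X = 11) = 2/11.
Σ Y·P over the event = 5·(2/11) = 10/11.
E[Y | X = 11] = (10/11) / (2/11) = 5.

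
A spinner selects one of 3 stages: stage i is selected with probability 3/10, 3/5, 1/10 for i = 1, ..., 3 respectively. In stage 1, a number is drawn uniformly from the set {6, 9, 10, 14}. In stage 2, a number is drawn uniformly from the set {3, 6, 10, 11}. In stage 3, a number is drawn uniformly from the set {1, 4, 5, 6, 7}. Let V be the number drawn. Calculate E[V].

1577/200

E[V | stage 1] = (6+9+10+14)/4 = 39/4.
E[V | stage 2] = (3+6+10+11)/4 = 15/2.
E[V | stage 3] = (1+4+5+6+7)/5 = 23/5.
By the law of total expectation,
E[V] = (3/10)·(39/4) + (3/5)·(15/2) + (1/10)·(23/5) = 1577/200.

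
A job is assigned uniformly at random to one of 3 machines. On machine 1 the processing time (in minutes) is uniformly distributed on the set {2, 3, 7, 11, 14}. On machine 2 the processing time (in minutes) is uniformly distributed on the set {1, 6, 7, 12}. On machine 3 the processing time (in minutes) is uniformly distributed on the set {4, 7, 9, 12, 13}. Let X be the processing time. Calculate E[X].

E[X | machine 1] = (2+3+7+11+14)/5 = 37/5.
E[X | machine 2] = (1+6+7+12)/4 = 13/2.
E[X | machine 3] = (4+7+9+12+13)/5 = 9.
E[X] = (1/3)·(37/5) + (1/3)·(13/2) + (1/3)·(9) = 229/30.

229/30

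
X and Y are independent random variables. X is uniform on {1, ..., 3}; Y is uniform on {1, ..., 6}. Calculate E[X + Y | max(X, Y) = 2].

Outcomes with max(X, Y) = 2: (1,2), (2,1), (2,2), each with probability 1/18.
E[X + Y | max(X, Y) = 2] = (3 + 3 + 4) / 3 = 10/3.

10/3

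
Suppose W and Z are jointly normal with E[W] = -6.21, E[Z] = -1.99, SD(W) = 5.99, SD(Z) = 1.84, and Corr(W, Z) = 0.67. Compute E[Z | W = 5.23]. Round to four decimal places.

0.3645

For a bivariate normal, E[Z | W=x] = μ_Z + ρ·(σ_Z/σ_W)·(x − μ_W).
E[Z | W=5.23] = -1.99 + (0.67)·(1.84/5.99)·(5.23 − (-6.21)) = -1.99 + (0.20581)·(11.44) = 0.3645.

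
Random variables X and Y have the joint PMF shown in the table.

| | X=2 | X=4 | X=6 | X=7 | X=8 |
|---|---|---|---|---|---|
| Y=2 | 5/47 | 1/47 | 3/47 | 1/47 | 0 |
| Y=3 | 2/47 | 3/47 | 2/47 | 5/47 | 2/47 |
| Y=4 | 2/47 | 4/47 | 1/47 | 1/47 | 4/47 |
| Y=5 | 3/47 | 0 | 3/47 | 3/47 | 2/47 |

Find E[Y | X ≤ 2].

13/4

P(X ≤ 2) = 12/47.
Σ Y·P over the event = 2·(5/47) + 3·(2/47) + 4·(2/47) + 5·(3/47) = 39/47.
E[Y | X ≤ 2] = (39/47) / (12/47) = 13/4.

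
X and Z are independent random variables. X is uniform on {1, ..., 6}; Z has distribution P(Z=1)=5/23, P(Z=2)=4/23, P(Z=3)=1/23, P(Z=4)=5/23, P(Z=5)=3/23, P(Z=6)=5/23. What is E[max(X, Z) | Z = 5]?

P(Z = 5) = 3/23.
Summing max(X,Z)·P(x,y) over outcomes with Z = 5 gives 31/46.
E[max(X, Z) | Z = 5] = (31/46) / (3/23) = 31/6.

31/6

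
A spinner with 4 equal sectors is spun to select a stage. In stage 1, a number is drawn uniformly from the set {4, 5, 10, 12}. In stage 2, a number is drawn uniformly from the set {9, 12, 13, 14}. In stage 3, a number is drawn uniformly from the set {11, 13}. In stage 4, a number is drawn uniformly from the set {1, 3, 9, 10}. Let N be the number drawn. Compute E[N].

E[N | stage 1] = (4+5+10+12)/4 = 31/4.
E[N | stage 2] = (9+12+13+14)/4 = 12.
E[N | stage 3] = (11+13)/2 = 12.
E[N | stage 4] = (1+3+9+10)/4 = 23/4.
By the law of total expectation,
E[N] = (1/4)·(31/4) + (1/4)·(12) + (1/4)·(12) + (1/4)·(23/4) = 75/8.

75/8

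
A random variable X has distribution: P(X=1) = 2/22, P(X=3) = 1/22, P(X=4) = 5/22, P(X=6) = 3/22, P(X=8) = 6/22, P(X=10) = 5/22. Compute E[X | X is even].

136/19

P(X is even) = 19/22.
Σ over the event: 4·5/22 + 6·3/22 + 8·3/11 + 10·5/22 = 68/11.
E[X | X is even] = (68/11) / (19/22) = 136/19.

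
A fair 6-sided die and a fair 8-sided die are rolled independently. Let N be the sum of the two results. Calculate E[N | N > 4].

26/3

P(N > 4) = 7/8.
E[N | N > 4] = (91/12) / (7/8) = 26/3.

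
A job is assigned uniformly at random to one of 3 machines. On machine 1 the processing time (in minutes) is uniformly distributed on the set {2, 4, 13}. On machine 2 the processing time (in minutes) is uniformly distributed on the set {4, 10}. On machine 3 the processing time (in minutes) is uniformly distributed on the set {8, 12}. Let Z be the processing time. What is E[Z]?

E[Z | machine 1] = (2+4+13)/3 = 19/3.
E[Z | machine 2] = (4+10)/2 = 7.
E[Z | machine 3] = (8+12)/2 = 10.
E[Z] = (1/3)·(19/3) + (1/3)·(7) + (1/3)·(10) = 70/9.

70/9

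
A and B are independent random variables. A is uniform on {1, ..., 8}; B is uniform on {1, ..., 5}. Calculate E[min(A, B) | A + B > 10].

Outcomes with A + B > 10: (6,5), (7,4), (7,5), (8,3), (8,4), (8,5), each with probability 1/40.
E[min(A, B) | A + B > 10] = (5 + 4 + 5 + 3 + 4 + 5) / 6 = 13/3.

13/3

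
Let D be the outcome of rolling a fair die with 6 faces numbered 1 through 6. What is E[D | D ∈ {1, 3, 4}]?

P(D ∈ {1, 3, 4}) = 1/2.
Σ over the event: 1·1/6 + 3·1/6 + 4·1/6 = 4/3.
E[D | D ∈ {1, 3, 4}] = (4/3) / (1/2) = 8/3.

8/3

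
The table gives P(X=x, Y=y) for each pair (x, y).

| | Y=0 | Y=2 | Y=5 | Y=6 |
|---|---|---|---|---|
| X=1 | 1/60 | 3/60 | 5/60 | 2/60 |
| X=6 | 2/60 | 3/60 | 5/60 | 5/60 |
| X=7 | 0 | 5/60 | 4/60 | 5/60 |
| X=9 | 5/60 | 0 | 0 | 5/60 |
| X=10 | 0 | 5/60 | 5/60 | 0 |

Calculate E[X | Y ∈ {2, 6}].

P(Y ∈ {2, 6}) = 11/20.
Summing X·P(X=x,Y=y) over the conditioning event gives 109/30.
E[X | Y ∈ {2, 6}] = (109/30) / (11/20) = 218/33.

218/33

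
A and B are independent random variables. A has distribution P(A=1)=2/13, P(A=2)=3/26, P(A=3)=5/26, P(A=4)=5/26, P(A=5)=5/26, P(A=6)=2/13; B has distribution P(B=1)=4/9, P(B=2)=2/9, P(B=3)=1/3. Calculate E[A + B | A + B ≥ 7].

P(A + B ≥ 7) = 38/117.
Summing (A+B)·P(x,y) over outcomes with A + B ≥ 7 gives 193/78.
E[A + B | A + B ≥ 7] = (193/78) / (38/117) = 579/76.

579/76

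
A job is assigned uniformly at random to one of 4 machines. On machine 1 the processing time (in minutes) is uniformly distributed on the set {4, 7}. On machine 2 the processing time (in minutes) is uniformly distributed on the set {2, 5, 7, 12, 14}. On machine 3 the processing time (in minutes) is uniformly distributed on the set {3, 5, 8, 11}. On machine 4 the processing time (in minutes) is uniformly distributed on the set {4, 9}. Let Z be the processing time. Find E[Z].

E[Z | machine 1] = (4+7)/2 = 11/2.
E[Z | machine 2] = (2+5+7+12+14)/5 = 8.
E[Z | machine 3] = (3+5+8+11)/4 = 27/4.
E[Z | machine 4] = (4+9)/2 = 13/2.
E[Z] = (1/4)·(11/2) + (1/4)·(8) + (1/4)·(27/4) + (1/4)·(13/2) = 107/16.

107/16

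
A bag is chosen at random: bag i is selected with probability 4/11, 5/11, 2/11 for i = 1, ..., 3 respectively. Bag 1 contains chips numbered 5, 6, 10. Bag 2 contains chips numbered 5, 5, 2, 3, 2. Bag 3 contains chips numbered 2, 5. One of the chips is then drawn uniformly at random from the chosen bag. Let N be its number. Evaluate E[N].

52/11

E[N | bag 1] = (5+6+10)/3 = 7.
E[N | bag 2] = (5+5+2+3+2)/5 = 17/5.
E[N | bag 3] = (2+5)/2 = 7/2.
By the law of total expectation,
E[N] = (4/11)·(7) + (5/11)·(17/5) + (2/11)·(7/2) = 52/11.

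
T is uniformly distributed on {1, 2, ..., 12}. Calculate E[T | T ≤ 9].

5

Given T ≤ 9, T is equally likely to be any of {1, 2, 3, 4, 5, 6, 7, 8, 9}.
E[T | T ≤ 9] = (1 + 2 + 3 + 4 + 5 + 6 + 7 + 8 + 9) / 9 = 5.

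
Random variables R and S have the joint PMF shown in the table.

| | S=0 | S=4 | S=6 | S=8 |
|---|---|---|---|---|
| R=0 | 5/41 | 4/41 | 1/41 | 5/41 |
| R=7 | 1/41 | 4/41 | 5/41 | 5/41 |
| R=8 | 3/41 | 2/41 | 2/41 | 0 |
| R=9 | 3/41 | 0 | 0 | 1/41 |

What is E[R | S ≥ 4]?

139/29

P(S ≥ 4) = 29/41.
Summing R·P(R=x,S=y) over the conditioning event gives 139/41.
E[R | S ≥ 4] = (139/41) / (29/41) = 139/29.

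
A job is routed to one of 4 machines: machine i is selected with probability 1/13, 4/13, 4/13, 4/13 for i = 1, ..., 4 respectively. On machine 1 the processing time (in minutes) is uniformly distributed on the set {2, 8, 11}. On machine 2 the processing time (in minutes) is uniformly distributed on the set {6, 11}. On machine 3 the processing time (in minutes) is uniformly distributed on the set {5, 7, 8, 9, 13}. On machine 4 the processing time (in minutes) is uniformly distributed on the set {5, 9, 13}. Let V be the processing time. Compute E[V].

E[V | machine 1] = (2+8+11)/3 = 7.
E[V | machine 2] = (6+11)/2 = 17/2.
E[V | machine 3] = (5+7+8+9+13)/5 = 42/5.
E[V | machine 4] = (5+9+13)/3 = 9.
E[V] = (1/13)·(7) + (4/13)·(17/2) + (4/13)·(42/5) + (4/13)·(9) = 553/65.

553/65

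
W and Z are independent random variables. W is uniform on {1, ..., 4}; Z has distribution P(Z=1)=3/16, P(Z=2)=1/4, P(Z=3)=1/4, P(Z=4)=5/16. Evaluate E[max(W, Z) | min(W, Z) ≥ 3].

34/9

P(min(W, Z) ≥ 3) = 9/32.
Summing max(W,Z)·P(x,y) over outcomes with min(W, Z) ≥ 3 gives 17/16.
E[max(W, Z) | min(W, Z) ≥ 3] = (17/16) / (9/32) = 34/9.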